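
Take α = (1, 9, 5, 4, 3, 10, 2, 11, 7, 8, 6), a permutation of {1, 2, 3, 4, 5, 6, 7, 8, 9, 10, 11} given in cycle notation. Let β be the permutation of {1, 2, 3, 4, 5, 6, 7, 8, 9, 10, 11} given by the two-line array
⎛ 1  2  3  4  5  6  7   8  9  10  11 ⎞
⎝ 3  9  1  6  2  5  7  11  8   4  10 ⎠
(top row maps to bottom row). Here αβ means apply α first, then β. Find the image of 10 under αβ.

(αβ)(10) = β(α(10)). α(10) = 2, then β(2) = 9. So (αβ)(10) = 9.

9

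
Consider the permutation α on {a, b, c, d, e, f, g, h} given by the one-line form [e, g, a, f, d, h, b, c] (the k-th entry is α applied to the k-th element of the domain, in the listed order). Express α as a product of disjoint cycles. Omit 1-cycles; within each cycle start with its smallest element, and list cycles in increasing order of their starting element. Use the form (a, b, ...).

From a: a → e → d → f → h → c → a, closing the cycle (a, e, d, f, h, c).
Continuing from each remaining unvisited element yields (a, e, d, f, h, c)(b, g).

(a, e, d, f, h, c)(b, g)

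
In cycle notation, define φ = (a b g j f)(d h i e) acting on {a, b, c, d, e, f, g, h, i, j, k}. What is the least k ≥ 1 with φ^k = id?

The disjoint cycles have lengths 5, 4, 1, 1.
The order of φ is the least common multiple of its cycle lengths: lcm(5, 4) = 20.

20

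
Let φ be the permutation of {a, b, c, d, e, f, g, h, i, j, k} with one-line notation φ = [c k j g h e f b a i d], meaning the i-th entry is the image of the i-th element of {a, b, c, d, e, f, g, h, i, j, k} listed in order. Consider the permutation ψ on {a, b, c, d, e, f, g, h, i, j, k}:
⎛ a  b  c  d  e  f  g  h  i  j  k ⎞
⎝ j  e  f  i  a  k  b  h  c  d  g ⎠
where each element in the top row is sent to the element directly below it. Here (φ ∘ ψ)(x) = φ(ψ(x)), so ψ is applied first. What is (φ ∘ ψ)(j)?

g

(φ ∘ ψ)(j) = φ(ψ(j)). ψ(j) = d, then φ(d) = g. So (φ ∘ ψ)(j) = g.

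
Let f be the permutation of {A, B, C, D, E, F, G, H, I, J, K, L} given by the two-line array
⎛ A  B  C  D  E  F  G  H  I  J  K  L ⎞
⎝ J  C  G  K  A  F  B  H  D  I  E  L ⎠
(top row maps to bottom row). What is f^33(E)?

I

Tracing E → A → … returns to E after 6 steps, so E lies in a 6-cycle (A, J, I, D, K, E).
On a 6-cycle, f^6 is the identity, so f^33 = f^3 there (33 ≡ 3 mod 6).
Advancing 3 steps from E: E → A → J → I.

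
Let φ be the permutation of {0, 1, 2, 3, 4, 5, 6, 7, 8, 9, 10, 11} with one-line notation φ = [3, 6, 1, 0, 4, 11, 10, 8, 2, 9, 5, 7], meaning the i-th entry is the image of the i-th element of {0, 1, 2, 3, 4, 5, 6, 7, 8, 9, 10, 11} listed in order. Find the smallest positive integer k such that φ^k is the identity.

The disjoint-cycle form of φ has cycle lengths 8, 2, 1, 1.
The order is lcm(8, 2) = 8.

8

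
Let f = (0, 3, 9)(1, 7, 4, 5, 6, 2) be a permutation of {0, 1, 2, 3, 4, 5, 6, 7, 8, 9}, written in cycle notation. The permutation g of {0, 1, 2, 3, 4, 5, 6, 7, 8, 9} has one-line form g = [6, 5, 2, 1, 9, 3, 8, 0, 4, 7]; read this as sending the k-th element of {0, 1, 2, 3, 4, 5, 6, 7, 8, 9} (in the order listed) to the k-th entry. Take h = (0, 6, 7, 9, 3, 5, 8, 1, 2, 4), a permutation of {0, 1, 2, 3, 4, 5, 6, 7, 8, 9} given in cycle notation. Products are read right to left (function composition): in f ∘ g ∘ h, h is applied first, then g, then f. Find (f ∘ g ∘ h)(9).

Apply the permutations in order: h(9) = 3, then g(3) = 1, then f(1) = 7. So (f ∘ g ∘ h)(9) = 7.

7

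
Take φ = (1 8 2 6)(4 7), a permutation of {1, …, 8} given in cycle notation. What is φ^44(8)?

8 lies in the 4-cycle (1 8 2 6).
Powers repeat with period 4 on this cycle, and 44 mod 4 = 0, so φ^44(8) = φ^0(8).
So φ^44(8) = 8.

8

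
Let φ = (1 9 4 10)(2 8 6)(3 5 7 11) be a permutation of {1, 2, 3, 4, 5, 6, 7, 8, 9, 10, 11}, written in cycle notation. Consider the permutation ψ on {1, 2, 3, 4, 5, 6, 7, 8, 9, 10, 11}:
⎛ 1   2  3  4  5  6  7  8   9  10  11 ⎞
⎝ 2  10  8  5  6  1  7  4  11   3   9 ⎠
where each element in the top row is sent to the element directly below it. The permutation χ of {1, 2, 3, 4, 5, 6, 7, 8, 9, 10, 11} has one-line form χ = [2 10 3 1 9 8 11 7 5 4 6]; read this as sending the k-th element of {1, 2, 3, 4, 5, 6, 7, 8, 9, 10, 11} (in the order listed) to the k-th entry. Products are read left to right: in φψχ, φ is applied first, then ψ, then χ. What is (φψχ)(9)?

(φψχ)(9) = χ(ψ(φ(9))). φ(9) = 4, then ψ(4) = 5, then χ(5) = 9, so the result is 9.

9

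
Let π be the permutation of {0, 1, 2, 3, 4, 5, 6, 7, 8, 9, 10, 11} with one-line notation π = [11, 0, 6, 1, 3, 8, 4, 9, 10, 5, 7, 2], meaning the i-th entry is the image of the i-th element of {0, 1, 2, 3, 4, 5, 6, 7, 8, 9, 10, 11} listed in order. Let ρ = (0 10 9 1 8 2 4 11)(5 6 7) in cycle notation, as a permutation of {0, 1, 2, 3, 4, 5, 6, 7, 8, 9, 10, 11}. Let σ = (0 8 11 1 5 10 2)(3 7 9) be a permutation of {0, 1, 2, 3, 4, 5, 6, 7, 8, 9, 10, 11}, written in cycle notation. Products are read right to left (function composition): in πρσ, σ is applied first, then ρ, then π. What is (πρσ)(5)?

5

Apply the permutations in order: σ(5) = 10, then ρ(10) = 9, then π(9) = 5. So (πρσ)(5) = 5.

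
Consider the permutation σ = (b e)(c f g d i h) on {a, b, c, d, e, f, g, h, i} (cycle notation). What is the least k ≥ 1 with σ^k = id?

6

The cycle type of σ is (6, 2, 1).
Since disjoint cycles commute, ord(σ) = lcm(6, 2) = 6.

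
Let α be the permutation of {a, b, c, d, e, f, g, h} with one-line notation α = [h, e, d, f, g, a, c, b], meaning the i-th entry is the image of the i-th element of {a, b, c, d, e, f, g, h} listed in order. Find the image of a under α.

a is element number 1 of the domain, and entry number 1 of the one-line form is h, so α(a) = h.

h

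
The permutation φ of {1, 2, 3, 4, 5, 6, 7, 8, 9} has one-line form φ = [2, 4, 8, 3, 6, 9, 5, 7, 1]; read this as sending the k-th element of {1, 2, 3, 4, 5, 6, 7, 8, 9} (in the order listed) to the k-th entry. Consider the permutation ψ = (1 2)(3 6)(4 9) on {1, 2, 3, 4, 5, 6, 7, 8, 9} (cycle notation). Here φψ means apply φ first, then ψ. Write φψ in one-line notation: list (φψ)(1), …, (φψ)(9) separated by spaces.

(φψ)(x) = ψ(φ(x)). Computing each image: ψ(φ(1)) = ψ(2) = 1, ψ(φ(2)) = ψ(4) = 9, ψ(φ(3)) = ψ(8) = 8, ψ(φ(4)) = ψ(3) = 6, ψ(φ(5)) = ψ(6) = 3, ψ(φ(6)) = ψ(9) = 4, ψ(φ(7)) = ψ(5) = 5, ψ(φ(8)) = ψ(7) = 7, ψ(φ(9)) = ψ(1) = 2.
Hence φψ = [1 9 8 6 3 4 5 7 2].

1 9 8 6 3 4 5 7 2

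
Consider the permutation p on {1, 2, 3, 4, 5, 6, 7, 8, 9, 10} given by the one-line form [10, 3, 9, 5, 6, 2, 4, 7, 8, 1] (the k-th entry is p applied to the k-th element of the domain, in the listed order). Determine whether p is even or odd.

In disjoint-cycle form the cycle lengths are 8, 2.
A cycle of length ℓ contributes ℓ−1 transpositions, so p is a product of 7 + 1 = 8 transpositions — even.

even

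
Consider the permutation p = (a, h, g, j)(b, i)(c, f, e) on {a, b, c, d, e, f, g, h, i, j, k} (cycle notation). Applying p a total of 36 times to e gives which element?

e

e lies in the 3-cycle (c, f, e).
Since the cycle has length 3, p^36 acts on it the same as p^0 (36 mod 3 = 0).
So p^36(e) = e.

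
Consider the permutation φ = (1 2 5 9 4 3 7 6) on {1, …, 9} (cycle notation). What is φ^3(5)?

5 lies in the 8-cycle (1 2 5 9 4 3 7 6).
Stepping 3 places around the cycle: 5 → 9 → 4 → 3.

3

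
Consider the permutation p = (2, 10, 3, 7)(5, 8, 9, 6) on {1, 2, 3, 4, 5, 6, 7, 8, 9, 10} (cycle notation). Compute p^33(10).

10 lies in the 4-cycle (2, 10, 3, 7).
Powers repeat with period 4 on this cycle, and 33 mod 4 = 1, so p^33(10) = p^1(10).
Stepping 1 place around the cycle: 10 → 3.

3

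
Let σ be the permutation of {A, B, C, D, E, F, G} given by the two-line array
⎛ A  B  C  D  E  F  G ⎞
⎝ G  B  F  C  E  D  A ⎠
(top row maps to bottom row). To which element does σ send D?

The entry below D in the array is C, so σ(D) = C.

C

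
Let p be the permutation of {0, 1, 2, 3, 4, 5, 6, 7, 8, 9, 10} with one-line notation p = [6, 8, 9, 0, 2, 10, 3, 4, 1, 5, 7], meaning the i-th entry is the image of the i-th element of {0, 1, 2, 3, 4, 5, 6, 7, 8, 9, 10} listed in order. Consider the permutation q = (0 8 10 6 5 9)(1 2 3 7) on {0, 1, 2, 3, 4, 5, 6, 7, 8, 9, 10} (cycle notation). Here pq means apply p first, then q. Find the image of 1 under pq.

10

(pq)(1) = q(p(1)). p(1) = 8, then q(8) = 10. So (pq)(1) = 10.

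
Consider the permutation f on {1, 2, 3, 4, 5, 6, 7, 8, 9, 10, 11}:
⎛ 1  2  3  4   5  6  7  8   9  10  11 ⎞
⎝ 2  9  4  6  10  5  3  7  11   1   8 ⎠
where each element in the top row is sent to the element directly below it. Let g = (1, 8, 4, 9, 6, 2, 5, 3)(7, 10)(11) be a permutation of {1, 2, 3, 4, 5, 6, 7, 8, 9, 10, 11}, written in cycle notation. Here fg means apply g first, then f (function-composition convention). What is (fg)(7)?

1

First apply g: g(7) = 10, then f(10) = 1. Thus (fg)(7) = 1.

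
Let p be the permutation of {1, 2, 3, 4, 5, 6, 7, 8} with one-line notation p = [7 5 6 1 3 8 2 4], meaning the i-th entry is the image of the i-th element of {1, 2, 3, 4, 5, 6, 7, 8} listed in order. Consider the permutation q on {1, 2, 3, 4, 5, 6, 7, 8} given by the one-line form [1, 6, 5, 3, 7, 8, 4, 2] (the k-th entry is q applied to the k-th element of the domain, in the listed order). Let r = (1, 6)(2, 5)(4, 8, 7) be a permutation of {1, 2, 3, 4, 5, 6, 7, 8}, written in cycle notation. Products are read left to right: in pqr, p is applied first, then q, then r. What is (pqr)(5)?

2

(pqr)(5) = r(q(p(5))). p(5) = 3, then q(3) = 5, then r(5) = 2, so the result is 2.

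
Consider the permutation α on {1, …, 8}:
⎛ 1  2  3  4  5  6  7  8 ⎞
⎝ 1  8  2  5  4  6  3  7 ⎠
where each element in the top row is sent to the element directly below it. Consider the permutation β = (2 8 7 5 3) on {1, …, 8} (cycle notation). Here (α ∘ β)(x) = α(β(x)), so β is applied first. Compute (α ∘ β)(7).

4

β(7) = 5, then α(5) = 4; composing gives (α ∘ β)(7) = 4.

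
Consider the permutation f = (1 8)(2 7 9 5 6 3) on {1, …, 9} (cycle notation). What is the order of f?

The cycle type of f is (6, 2, 1).
Since disjoint cycles commute, ord(f) = lcm(6, 2) = 6.

6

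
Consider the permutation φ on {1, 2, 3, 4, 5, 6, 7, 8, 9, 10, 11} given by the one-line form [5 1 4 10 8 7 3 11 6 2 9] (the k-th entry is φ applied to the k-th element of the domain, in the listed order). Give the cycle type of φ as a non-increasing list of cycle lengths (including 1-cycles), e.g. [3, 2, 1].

The disjoint cycles are (1 5 8 11 9 6 7 3 4 10 2), with lengths 11 in non-increasing order.

[11]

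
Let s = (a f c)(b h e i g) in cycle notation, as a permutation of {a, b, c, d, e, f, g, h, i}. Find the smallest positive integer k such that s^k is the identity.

The cycle type of s is (5, 3, 1).
Since disjoint cycles commute, ord(s) = lcm(5, 3) = 15.

15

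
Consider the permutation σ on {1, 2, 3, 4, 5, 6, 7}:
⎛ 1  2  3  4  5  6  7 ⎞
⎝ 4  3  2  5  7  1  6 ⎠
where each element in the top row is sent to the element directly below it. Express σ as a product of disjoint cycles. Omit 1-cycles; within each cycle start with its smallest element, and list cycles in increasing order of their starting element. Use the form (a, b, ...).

Iterating σ from 1 gives 1 → 4 → 5 → 7 → 6 → 1; that is the 5-cycle (1, 4, 5, 7, 6).
Continuing from each remaining unvisited element yields (1, 4, 5, 7, 6)(2, 3).

(1, 4, 5, 7, 6)(2, 3)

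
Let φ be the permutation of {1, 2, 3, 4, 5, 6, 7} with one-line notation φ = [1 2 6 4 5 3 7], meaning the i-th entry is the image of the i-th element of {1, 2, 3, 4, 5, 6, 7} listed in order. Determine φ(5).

5 is element number 5 of the domain, and entry number 5 of the one-line form is 5, so φ(5) = 5.

5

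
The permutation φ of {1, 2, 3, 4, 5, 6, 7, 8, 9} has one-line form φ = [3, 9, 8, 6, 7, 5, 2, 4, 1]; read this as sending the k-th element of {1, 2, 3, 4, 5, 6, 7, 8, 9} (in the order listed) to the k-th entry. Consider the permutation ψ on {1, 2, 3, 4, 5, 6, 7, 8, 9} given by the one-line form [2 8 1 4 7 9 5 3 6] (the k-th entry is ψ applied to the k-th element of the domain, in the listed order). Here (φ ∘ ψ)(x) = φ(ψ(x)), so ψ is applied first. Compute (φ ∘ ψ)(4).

6

(φ ∘ ψ)(4) = φ(ψ(4)). ψ(4) = 4, then φ(4) = 6. So (φ ∘ ψ)(4) = 6.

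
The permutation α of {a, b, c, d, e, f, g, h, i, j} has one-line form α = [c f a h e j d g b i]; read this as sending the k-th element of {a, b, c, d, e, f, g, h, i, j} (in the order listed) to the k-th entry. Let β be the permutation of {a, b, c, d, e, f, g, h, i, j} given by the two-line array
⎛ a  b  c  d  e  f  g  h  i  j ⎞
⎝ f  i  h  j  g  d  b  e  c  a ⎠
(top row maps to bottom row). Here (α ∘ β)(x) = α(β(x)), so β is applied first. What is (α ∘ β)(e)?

d

First apply β: β(e) = g, then α(g) = d. Thus (α ∘ β)(e) = d.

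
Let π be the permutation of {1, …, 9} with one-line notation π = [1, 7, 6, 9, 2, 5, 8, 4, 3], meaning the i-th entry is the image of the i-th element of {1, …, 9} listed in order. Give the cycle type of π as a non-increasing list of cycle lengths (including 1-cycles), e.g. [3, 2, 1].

The disjoint cycles are (1)(2 7 8 4 9 3 6 5), with lengths 8, 1 in non-increasing order.

[8, 1]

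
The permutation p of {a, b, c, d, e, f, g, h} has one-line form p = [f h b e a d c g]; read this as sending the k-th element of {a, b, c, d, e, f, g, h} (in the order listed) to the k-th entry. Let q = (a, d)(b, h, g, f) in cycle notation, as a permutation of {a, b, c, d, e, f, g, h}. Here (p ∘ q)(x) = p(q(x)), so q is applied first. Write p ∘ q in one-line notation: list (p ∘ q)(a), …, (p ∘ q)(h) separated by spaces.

Chase each element through q then p: a → d → e; b → h → g; c → c → b; d → a → f; e → e → a; f → b → h; g → f → d; h → g → c.
Collecting the images, p ∘ q = [e g b f a h d c].

e g b f a h d c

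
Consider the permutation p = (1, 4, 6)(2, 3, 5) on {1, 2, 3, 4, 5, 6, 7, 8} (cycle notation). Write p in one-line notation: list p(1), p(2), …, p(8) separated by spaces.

Image by image: 1↦4, 2↦3, 3↦5, 4↦6, 5↦2, 6↦1, 7↦7, 8↦8.
So the one-line form is 4 3 5 6 2 1 7 8.

4 3 5 6 2 1 7 8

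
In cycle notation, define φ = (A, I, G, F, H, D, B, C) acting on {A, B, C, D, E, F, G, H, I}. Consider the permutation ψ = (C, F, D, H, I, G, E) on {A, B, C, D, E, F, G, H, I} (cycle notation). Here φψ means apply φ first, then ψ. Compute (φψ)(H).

(φψ)(H) = ψ(φ(H)). φ(H) = D, then ψ(D) = H. So (φψ)(H) = H.

H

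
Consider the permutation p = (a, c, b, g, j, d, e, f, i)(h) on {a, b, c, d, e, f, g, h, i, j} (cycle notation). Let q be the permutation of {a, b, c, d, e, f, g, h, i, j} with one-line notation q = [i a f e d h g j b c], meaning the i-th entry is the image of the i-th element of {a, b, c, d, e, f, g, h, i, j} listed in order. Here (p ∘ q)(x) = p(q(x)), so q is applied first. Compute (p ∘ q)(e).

First apply q: q(e) = d, then p(d) = e. Thus (p ∘ q)(e) = e.

e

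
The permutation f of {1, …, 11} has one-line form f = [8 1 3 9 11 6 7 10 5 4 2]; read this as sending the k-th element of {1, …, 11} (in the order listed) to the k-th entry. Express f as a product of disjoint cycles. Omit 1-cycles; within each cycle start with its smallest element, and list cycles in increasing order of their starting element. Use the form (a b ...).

Iterating f from 1 gives 1 → 8 → 10 → 4 → 9 → 5 → 11 → 2 → 1; that is the 8-cycle (1 8 10 4 9 5 11 2).
Repeating from the next unused element and collecting all non-trivial cycles gives (1 8 10 4 9 5 11 2).

(1 8 10 4 9 5 11 2)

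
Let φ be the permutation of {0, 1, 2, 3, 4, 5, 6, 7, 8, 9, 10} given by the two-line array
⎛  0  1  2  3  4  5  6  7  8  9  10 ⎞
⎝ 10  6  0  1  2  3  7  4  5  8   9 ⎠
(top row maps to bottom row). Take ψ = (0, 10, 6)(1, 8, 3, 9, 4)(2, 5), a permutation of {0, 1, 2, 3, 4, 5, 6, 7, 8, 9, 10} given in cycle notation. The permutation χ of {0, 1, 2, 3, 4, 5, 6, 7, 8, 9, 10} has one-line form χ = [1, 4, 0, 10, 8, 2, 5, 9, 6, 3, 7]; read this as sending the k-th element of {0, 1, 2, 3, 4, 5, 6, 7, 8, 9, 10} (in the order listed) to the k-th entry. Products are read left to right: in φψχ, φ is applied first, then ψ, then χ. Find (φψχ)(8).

0

(φψχ)(8) = χ(ψ(φ(8))). φ(8) = 5, then ψ(5) = 2, then χ(2) = 0, so the result is 0.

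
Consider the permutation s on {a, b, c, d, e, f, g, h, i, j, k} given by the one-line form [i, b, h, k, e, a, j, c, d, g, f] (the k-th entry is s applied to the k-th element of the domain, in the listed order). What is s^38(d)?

Tracing d → k → … returns to d after 5 steps, so d lies in a 5-cycle (a i d k f).
Since the cycle has length 5, s^38 acts on it the same as s^3 (38 mod 5 = 3).
Advancing 3 steps from d: d → k → f → a.

a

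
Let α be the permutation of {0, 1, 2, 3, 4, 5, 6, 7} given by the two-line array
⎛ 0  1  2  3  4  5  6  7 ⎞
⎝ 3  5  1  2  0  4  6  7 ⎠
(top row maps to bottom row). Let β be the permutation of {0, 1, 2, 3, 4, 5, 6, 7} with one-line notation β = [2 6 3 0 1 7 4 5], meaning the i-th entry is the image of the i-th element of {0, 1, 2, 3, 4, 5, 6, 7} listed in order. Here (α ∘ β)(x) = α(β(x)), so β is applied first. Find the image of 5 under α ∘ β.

7

(α ∘ β)(5) = α(β(5)). β(5) = 7, then α(7) = 7. So (α ∘ β)(5) = 7.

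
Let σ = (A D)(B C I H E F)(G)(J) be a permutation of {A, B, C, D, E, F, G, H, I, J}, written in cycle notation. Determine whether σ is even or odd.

even

The cycle lengths are 6, 2, 1, 1.
A cycle of length ℓ contributes ℓ−1 transpositions, so σ is a product of 5 + 1 = 6 transpositions — even.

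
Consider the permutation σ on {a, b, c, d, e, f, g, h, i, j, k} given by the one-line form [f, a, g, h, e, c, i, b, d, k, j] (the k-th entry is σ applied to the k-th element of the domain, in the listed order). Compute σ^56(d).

d

Tracing d → h → … returns to d after 8 steps, so d lies in an 8-cycle (a, f, c, g, i, d, h, b).
Powers repeat with period 8 on this cycle, and 56 mod 8 = 0, so σ^56(d) = σ^0(d).
So σ^56(d) = d.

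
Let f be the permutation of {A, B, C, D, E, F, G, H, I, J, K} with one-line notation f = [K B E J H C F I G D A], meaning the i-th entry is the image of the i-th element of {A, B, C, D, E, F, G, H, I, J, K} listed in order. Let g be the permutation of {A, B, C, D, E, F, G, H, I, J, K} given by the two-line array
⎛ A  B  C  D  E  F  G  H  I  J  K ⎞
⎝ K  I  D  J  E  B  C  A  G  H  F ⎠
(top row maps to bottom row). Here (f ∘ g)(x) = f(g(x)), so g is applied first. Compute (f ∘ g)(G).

E

First apply g: g(G) = C, then f(C) = E. Thus (f ∘ g)(G) = E.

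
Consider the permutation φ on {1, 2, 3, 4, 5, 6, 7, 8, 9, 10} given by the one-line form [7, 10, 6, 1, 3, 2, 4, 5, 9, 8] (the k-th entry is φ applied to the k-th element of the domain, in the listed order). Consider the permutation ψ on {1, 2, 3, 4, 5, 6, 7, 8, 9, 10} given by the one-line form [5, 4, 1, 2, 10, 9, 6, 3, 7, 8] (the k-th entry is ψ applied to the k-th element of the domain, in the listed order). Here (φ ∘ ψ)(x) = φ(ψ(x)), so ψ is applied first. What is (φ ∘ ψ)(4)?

ψ(4) = 2, then φ(2) = 10; composing gives (φ ∘ ψ)(4) = 10.

10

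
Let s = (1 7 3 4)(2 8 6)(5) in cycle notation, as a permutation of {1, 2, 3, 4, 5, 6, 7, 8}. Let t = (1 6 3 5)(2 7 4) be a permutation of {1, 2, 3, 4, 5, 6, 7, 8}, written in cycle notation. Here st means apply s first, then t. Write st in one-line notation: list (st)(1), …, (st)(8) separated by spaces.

(st)(x) = t(s(x)). Computing each image: t(s(1)) = t(7) = 4, t(s(2)) = t(8) = 8, t(s(3)) = t(4) = 2, t(s(4)) = t(1) = 6, t(s(5)) = t(5) = 1, t(s(6)) = t(2) = 7, t(s(7)) = t(3) = 5, t(s(8)) = t(6) = 3.
Hence st = [4 8 2 6 1 7 5 3].

4 8 2 6 1 7 5 3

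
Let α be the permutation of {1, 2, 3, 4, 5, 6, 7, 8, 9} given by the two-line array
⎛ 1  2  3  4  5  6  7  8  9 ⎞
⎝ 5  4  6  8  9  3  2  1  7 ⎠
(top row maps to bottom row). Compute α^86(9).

Tracing 9 → 7 → … returns to 9 after 7 steps, so 9 lies in a 7-cycle (1, 5, 9, 7, 2, 4, 8).
Since the cycle has length 7, α^86 acts on it the same as α^2 (86 mod 7 = 2).
Stepping 2 places around the cycle: 9 → 7 → 2.

2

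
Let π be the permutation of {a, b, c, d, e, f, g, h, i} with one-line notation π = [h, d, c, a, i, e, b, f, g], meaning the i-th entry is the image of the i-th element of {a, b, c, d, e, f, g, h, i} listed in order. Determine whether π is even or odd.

odd

In disjoint-cycle form the cycle lengths are 8, 1.
A cycle of length ℓ contributes ℓ−1 transpositions, so π is a product of 7 transpositions — odd.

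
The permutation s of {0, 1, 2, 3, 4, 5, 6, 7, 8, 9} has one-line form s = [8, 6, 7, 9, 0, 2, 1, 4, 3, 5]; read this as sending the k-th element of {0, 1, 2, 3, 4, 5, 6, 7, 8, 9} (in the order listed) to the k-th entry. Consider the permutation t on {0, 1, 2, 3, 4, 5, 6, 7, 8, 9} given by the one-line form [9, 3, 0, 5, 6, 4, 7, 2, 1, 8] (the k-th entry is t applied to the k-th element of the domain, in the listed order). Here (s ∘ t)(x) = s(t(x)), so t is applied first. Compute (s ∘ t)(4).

t(4) = 6, then s(6) = 1; composing gives (s ∘ t)(4) = 1.

1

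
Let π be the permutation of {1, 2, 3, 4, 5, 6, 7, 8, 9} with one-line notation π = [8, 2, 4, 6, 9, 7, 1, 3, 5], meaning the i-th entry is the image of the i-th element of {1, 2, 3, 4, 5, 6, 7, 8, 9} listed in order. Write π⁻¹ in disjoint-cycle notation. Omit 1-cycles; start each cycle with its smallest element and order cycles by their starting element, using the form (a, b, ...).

(1, 7, 6, 4, 3, 8)(5, 9)

First write π in disjoint cycles: (1, 8, 3, 4, 6, 7)(5, 9).
Reversing each cycle (and rotating so the smallest element leads) gives π⁻¹ = (1, 7, 6, 4, 3, 8)(5, 9).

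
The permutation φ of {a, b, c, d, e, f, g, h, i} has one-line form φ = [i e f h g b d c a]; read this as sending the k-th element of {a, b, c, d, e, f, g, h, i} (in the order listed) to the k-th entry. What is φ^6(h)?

d

Tracing h → c → … returns to h after 7 steps, so h lies in a 7-cycle (b, e, g, d, h, c, f).
Advancing 6 steps from h: h → c → f → b → e → g → d.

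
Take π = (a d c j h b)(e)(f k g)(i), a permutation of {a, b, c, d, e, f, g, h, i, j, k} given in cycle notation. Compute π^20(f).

g

f lies in the 3-cycle (f k g).
Since the cycle has length 3, π^20 acts on it the same as π^2 (20 mod 3 = 2).
Advancing 2 steps from f: f → k → g.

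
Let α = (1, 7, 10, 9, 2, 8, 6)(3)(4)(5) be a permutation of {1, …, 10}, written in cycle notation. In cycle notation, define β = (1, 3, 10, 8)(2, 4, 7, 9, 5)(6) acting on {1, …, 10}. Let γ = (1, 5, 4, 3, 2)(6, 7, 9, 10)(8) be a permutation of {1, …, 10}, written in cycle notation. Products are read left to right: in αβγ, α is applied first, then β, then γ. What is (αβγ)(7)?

(αβγ)(7) = γ(β(α(7))). α(7) = 10, then β(10) = 8, then γ(8) = 8, so the result is 8.

8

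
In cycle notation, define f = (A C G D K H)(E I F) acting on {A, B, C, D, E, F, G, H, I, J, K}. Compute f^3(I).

I

I lies in the 3-cycle (E I F).
Powers repeat with period 3 on this cycle, and 3 mod 3 = 0, so f^3(I) = f^0(I).
So f^3(I) = I.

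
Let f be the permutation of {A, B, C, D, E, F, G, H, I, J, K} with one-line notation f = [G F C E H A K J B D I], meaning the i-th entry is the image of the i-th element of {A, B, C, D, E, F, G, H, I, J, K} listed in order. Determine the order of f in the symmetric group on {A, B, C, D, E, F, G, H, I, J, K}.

The disjoint-cycle form of f has cycle lengths 6, 4, 1.
The order of f is the least common multiple of its cycle lengths: lcm(6, 4) = 12.

12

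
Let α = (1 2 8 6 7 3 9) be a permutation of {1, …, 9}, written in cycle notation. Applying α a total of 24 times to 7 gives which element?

7 lies in the 7-cycle (1 2 8 6 7 3 9).
On a 7-cycle, α^7 is the identity, so α^24 = α^3 there (24 ≡ 3 mod 7).
Stepping 3 places around the cycle: 7 → 3 → 9 → 1.

1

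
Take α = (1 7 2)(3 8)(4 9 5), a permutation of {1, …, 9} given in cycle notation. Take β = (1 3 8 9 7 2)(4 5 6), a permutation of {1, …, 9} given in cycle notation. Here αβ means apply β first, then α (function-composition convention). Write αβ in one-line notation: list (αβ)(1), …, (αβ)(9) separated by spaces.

8 7 3 4 6 9 1 5 2

(αβ)(x) = α(β(x)). Computing each image: α(β(1)) = α(3) = 8, α(β(2)) = α(1) = 7, α(β(3)) = α(8) = 3, α(β(4)) = α(5) = 4, α(β(5)) = α(6) = 6, α(β(6)) = α(4) = 9, α(β(7)) = α(2) = 1, α(β(8)) = α(9) = 5, α(β(9)) = α(7) = 2.
Hence αβ = [8 7 3 4 6 9 1 5 2].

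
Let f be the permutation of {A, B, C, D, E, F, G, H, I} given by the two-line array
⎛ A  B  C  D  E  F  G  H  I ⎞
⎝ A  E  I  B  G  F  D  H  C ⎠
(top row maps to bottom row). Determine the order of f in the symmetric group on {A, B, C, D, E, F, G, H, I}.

The disjoint-cycle form of f has cycle lengths 4, 2, 1, 1, 1.
The order of f is the least common multiple of its cycle lengths: lcm(4, 2) = 4.

4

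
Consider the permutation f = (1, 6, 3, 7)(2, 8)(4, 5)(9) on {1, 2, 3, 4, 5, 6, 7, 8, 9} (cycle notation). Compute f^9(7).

7 lies in the 4-cycle (1, 6, 3, 7).
Since the cycle has length 4, f^9 acts on it the same as f^1 (9 mod 4 = 1).
Stepping 1 place around the cycle: 7 → 1.

1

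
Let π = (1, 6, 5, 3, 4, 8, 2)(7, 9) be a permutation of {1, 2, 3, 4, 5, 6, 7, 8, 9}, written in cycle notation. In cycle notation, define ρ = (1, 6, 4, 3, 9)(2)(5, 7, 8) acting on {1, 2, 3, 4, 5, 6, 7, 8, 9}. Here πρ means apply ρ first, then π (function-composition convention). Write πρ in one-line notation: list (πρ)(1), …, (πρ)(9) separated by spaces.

5 1 7 4 9 8 2 3 6

(πρ)(x) = π(ρ(x)). Computing each image: π(ρ(1)) = π(6) = 5, π(ρ(2)) = π(2) = 1, π(ρ(3)) = π(9) = 7, π(ρ(4)) = π(3) = 4, π(ρ(5)) = π(7) = 9, π(ρ(6)) = π(4) = 8, π(ρ(7)) = π(8) = 2, π(ρ(8)) = π(5) = 3, π(ρ(9)) = π(1) = 6.
Hence πρ = [5 1 7 4 9 8 2 3 6].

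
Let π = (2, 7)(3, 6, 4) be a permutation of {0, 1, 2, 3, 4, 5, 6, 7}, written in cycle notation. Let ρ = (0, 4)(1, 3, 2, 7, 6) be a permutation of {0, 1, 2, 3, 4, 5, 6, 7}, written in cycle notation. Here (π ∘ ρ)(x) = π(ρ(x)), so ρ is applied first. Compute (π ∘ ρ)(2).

2

First apply ρ: ρ(2) = 7, then π(7) = 2. Thus (π ∘ ρ)(2) = 2.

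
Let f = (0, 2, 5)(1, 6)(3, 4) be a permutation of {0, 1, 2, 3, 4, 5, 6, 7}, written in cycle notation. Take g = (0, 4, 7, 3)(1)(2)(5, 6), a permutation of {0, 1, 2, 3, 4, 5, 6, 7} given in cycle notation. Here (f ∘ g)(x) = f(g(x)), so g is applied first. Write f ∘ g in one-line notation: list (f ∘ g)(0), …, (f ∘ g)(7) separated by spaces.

3 6 5 2 7 1 0 4

(f ∘ g)(x) = f(g(x)). Computing each image: f(g(0)) = f(4) = 3, f(g(1)) = f(1) = 6, f(g(2)) = f(2) = 5, f(g(3)) = f(0) = 2, f(g(4)) = f(7) = 7, f(g(5)) = f(6) = 1, f(g(6)) = f(5) = 0, f(g(7)) = f(3) = 4.
Hence f ∘ g = [3 6 5 2 7 1 0 4].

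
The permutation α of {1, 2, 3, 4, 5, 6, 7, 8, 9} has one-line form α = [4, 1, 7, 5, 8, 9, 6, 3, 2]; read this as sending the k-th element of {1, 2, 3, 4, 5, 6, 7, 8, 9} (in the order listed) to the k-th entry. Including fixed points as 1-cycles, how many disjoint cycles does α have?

1

The cycle decomposition is (1 4 5 8 3 7 6 9 2), which has 1 cycle (counting 1-cycles).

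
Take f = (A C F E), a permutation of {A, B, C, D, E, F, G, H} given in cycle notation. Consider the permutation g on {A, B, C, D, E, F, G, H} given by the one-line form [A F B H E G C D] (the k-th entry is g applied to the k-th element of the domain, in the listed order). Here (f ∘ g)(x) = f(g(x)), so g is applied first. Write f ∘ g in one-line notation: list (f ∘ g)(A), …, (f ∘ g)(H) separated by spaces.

(f ∘ g)(x) = f(g(x)). Computing each image: f(g(A)) = f(A) = C, f(g(B)) = f(F) = E, f(g(C)) = f(B) = B, f(g(D)) = f(H) = H, f(g(E)) = f(E) = A, f(g(F)) = f(G) = G, f(g(G)) = f(C) = F, f(g(H)) = f(D) = D.
Hence f ∘ g = [C E B H A G F D].

C E B H A G F D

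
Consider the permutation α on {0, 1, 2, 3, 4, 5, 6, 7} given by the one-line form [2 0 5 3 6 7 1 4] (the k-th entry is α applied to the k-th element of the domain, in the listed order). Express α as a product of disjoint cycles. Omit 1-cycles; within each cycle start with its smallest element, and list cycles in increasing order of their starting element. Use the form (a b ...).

(0 2 5 7 4 6 1)

Start at 0 and follow images: 0 → 2 → 5 → 7 → 4 → 6 → 1 → 0, giving the cycle (0 2 5 7 4 6 1).
Repeating from the next unused element and collecting all non-trivial cycles gives (0 2 5 7 4 6 1).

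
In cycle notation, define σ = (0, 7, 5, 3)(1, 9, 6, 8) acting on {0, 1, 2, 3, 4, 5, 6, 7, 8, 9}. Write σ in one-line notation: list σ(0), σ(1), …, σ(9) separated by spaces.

Each element maps to the next entry in its cycle (wrapping to the front): 0→7, 1→9, 2→2, 3→0, 4→4, 5→3, 6→8, 7→5, 8→1, 9→6.
Listing these in domain order gives 7 9 2 0 4 3 8 5 1 6.

7 9 2 0 4 3 8 5 1 6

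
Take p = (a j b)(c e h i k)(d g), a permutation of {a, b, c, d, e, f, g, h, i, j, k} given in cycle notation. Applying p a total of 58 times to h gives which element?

c

h lies in the 5-cycle (c e h i k).
Since the cycle has length 5, p^58 acts on it the same as p^3 (58 mod 5 = 3).
Advancing 3 steps from h: h → i → k → c.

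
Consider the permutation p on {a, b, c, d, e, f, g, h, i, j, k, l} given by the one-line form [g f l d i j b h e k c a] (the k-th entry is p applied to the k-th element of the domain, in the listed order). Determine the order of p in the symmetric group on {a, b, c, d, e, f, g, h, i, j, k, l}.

The disjoint-cycle form of p has cycle lengths 8, 2, 1, 1.
Since disjoint cycles commute, ord(p) = lcm(8, 2) = 8.

8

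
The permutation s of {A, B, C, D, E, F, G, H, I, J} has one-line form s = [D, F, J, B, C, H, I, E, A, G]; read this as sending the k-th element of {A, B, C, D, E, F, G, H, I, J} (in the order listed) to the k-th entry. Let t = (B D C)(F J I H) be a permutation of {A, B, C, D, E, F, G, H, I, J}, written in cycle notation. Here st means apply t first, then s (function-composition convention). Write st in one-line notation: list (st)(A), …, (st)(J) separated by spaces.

(st)(x) = s(t(x)). Computing each image: s(t(A)) = s(A) = D, s(t(B)) = s(D) = B, s(t(C)) = s(B) = F, s(t(D)) = s(C) = J, s(t(E)) = s(E) = C, s(t(F)) = s(J) = G, s(t(G)) = s(G) = I, s(t(H)) = s(F) = H, s(t(I)) = s(H) = E, s(t(J)) = s(I) = A.
Hence st = [D B F J C G I H E A].

D B F J C G I H E A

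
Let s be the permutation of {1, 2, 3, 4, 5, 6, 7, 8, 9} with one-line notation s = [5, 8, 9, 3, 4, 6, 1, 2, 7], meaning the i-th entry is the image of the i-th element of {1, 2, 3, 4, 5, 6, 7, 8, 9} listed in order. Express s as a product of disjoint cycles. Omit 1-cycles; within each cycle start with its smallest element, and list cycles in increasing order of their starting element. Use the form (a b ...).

(1 5 4 3 9 7)(2 8)

Start at 1 and follow images: 1 → 5 → 4 → 3 → 9 → 7 → 1, giving the cycle (1 5 4 3 9 7).
Continuing from each remaining unvisited element yields (1 5 4 3 9 7)(2 8).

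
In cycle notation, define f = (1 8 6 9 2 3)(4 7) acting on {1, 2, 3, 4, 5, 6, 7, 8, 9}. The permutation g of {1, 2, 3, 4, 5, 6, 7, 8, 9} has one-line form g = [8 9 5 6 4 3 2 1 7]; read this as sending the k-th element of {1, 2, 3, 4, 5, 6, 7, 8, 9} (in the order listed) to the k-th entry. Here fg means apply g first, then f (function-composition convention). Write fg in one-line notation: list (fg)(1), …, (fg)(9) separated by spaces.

6 2 5 9 7 1 3 8 4

(fg)(x) = f(g(x)). Computing each image: f(g(1)) = f(8) = 6, f(g(2)) = f(9) = 2, f(g(3)) = f(5) = 5, f(g(4)) = f(6) = 9, f(g(5)) = f(4) = 7, f(g(6)) = f(3) = 1, f(g(7)) = f(2) = 3, f(g(8)) = f(1) = 8, f(g(9)) = f(7) = 4.
Hence fg = [6 2 5 9 7 1 3 8 4].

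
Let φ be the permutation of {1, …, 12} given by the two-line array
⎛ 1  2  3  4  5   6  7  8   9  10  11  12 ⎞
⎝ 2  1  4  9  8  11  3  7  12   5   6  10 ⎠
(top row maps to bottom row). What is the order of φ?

8

Writing φ as disjoint cycles, the cycle lengths are 8, 2, 2.
Since disjoint cycles commute, ord(φ) = lcm(8, 2, 2) = 8.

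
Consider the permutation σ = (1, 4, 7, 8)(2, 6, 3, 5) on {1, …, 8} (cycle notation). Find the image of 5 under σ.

2

5 appears in (2, 6, 3, 5); the next entry (wrapping around) is 2.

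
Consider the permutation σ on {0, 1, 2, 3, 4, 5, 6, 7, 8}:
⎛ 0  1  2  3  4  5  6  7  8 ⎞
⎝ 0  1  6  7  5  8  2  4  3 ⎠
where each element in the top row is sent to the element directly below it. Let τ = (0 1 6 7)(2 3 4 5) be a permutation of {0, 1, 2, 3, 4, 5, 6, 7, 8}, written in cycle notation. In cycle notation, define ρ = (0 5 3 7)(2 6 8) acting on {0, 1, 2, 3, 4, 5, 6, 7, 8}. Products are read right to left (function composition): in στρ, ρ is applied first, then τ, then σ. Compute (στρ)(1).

(στρ)(1) = σ(τ(ρ(1))). ρ(1) = 1, then τ(1) = 6, then σ(6) = 2, so the result is 2.

2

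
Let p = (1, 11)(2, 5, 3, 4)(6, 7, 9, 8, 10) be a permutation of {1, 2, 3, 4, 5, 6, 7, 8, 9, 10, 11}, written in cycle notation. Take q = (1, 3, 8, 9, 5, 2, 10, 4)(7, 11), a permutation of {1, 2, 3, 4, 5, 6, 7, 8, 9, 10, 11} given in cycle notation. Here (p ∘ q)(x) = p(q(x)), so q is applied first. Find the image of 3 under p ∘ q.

10

(p ∘ q)(3) = p(q(3)). q(3) = 8, then p(8) = 10. So (p ∘ q)(3) = 10.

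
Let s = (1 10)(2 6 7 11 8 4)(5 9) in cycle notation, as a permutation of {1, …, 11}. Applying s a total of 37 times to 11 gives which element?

8

11 lies in the 6-cycle (2 6 7 11 8 4).
Since the cycle has length 6, s^37 acts on it the same as s^1 (37 mod 6 = 1).
Advancing 1 step from 11: 11 → 8.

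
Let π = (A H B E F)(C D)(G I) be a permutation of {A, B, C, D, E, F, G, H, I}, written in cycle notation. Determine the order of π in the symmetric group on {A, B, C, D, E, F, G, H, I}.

10

The cycle type of π is (5, 2, 2).
The order is lcm(5, 2, 2) = 10.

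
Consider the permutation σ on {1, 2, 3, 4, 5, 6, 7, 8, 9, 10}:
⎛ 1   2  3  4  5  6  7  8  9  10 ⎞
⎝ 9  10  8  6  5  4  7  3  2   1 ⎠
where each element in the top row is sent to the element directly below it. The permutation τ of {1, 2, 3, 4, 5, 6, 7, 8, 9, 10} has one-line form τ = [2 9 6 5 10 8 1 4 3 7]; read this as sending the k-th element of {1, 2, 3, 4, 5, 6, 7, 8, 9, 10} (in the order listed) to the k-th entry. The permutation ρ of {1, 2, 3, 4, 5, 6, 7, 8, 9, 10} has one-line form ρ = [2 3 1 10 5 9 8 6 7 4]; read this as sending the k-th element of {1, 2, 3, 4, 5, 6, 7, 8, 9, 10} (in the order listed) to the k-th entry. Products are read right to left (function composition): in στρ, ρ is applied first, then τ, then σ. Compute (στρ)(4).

Apply the permutations in order: ρ(4) = 10, then τ(10) = 7, then σ(7) = 7. So (στρ)(4) = 7.

7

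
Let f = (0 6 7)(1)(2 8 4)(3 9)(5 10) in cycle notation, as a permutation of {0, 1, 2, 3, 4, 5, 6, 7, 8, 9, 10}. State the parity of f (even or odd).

even

The cycle lengths are 3, 3, 2, 2, 1.
A cycle of length ℓ contributes ℓ−1 transpositions, so f is a product of 2 + 2 + 1 + 1 = 6 transpositions — even.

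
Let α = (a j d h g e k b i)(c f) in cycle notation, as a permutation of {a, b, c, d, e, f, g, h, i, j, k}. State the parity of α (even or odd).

odd

The cycle lengths are 9, 2.
A cycle of length ℓ contributes ℓ−1 transpositions, so α is a product of 8 + 1 = 9 transpositions — odd.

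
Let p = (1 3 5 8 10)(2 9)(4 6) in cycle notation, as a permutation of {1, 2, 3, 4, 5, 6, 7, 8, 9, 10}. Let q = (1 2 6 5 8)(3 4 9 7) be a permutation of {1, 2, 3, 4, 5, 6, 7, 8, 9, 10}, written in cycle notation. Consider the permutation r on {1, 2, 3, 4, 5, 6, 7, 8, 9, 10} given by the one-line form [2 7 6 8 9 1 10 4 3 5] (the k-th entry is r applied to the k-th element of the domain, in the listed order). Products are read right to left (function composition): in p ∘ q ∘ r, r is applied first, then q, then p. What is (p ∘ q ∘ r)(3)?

8

(p ∘ q ∘ r)(3) = p(q(r(3))). r(3) = 6, then q(6) = 5, then p(5) = 8, so the result is 8.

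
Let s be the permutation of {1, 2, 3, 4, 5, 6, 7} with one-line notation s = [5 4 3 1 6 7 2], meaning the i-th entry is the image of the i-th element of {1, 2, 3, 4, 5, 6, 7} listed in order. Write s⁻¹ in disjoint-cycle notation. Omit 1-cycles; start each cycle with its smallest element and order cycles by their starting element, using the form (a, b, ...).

First write s in disjoint cycles: (1, 5, 6, 7, 2, 4).
The inverse reverses every cycle; in canonical form, s⁻¹ = (1, 4, 2, 7, 6, 5).

(1, 4, 2, 7, 6, 5)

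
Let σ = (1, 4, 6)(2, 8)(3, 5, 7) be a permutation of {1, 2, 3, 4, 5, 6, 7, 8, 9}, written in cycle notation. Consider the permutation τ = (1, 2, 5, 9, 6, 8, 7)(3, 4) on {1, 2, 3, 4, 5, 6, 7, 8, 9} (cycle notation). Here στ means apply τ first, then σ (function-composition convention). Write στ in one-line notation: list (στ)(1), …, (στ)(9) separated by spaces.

(στ)(x) = σ(τ(x)). Computing each image: σ(τ(1)) = σ(2) = 8, σ(τ(2)) = σ(5) = 7, σ(τ(3)) = σ(4) = 6, σ(τ(4)) = σ(3) = 5, σ(τ(5)) = σ(9) = 9, σ(τ(6)) = σ(8) = 2, σ(τ(7)) = σ(1) = 4, σ(τ(8)) = σ(7) = 3, σ(τ(9)) = σ(6) = 1.
Hence στ = [8 7 6 5 9 2 4 3 1].

8 7 6 5 9 2 4 3 1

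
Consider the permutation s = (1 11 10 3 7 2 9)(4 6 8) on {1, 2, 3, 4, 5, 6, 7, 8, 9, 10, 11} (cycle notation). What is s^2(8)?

6

8 lies in the 3-cycle (4 6 8).
Advancing 2 steps from 8: 8 → 4 → 6.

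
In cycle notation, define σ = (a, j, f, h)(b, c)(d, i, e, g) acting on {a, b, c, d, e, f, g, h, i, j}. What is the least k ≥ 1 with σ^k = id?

The cycle type of σ is (4, 4, 2).
The order is lcm(4, 4, 2) = 4.

4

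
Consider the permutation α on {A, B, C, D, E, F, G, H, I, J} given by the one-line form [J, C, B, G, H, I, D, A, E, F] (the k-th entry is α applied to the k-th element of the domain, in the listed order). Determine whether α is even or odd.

odd

In disjoint-cycle form the cycle lengths are 6, 2, 2.
A cycle is odd iff its length is even; α has 3 even-length cycles, so sgn(α) = (−1)^3 and α is odd.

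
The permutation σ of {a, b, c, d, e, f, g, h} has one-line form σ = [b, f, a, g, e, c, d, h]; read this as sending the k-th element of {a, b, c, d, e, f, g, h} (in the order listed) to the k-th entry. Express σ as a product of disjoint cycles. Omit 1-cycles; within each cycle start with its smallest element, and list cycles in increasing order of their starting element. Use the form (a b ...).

Start at a and follow images: a → b → f → c → a, giving the cycle (a b f c).
Continuing from each remaining unvisited element yields (a b f c)(d g).

(a b f c)(d g)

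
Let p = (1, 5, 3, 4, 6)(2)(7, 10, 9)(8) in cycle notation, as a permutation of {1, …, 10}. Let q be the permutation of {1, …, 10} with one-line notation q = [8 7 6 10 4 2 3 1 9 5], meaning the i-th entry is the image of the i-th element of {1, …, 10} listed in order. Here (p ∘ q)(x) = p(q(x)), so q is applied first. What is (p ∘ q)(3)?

First apply q: q(3) = 6, then p(6) = 1. Thus (p ∘ q)(3) = 1.

1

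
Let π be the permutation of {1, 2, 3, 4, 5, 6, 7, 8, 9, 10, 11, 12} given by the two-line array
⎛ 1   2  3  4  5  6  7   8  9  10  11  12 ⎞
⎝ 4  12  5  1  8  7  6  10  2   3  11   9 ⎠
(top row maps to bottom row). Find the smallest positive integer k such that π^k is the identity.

12

Writing π as disjoint cycles, the cycle lengths are 4, 3, 2, 2, 1.
The order of π is the least common multiple of its cycle lengths: lcm(4, 3, 2, 2) = 12.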